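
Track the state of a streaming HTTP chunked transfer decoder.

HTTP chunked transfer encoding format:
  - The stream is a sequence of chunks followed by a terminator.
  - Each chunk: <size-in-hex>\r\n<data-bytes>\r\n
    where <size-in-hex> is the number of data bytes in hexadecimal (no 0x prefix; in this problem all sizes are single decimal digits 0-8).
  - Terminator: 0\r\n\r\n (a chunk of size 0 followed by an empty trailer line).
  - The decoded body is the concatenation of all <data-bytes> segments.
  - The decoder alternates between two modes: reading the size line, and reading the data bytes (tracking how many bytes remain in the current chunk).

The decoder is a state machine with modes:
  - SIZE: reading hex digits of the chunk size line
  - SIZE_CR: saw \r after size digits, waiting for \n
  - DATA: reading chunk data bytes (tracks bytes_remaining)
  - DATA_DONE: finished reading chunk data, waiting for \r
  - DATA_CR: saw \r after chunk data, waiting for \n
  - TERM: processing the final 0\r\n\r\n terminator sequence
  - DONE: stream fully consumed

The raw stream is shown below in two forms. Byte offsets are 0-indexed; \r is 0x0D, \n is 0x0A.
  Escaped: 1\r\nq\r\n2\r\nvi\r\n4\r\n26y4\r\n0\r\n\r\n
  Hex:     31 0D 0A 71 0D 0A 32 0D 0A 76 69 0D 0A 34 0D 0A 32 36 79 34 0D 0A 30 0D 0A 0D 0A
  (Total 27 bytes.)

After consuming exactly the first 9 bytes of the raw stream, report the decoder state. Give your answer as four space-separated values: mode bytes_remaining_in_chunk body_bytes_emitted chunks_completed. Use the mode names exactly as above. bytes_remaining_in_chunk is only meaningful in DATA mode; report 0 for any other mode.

Answer: DATA 2 1 1

Derivation:
Byte 0 = '1': mode=SIZE remaining=0 emitted=0 chunks_done=0
Byte 1 = 0x0D: mode=SIZE_CR remaining=0 emitted=0 chunks_done=0
Byte 2 = 0x0A: mode=DATA remaining=1 emitted=0 chunks_done=0
Byte 3 = 'q': mode=DATA_DONE remaining=0 emitted=1 chunks_done=0
Byte 4 = 0x0D: mode=DATA_CR remaining=0 emitted=1 chunks_done=0
Byte 5 = 0x0A: mode=SIZE remaining=0 emitted=1 chunks_done=1
Byte 6 = '2': mode=SIZE remaining=0 emitted=1 chunks_done=1
Byte 7 = 0x0D: mode=SIZE_CR remaining=0 emitted=1 chunks_done=1
Byte 8 = 0x0A: mode=DATA remaining=2 emitted=1 chunks_done=1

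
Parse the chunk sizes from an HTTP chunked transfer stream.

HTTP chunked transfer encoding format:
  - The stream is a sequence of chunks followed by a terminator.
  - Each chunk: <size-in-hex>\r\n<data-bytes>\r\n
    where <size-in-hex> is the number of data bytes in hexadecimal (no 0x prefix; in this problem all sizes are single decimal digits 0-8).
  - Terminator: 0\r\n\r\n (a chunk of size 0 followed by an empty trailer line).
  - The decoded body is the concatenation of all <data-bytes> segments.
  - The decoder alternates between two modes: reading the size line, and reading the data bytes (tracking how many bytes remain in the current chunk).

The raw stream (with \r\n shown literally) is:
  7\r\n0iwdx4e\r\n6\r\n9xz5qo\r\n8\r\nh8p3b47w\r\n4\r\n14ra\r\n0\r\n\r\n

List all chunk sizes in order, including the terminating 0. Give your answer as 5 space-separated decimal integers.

Chunk 1: stream[0..1]='7' size=0x7=7, data at stream[3..10]='0iwdx4e' -> body[0..7], body so far='0iwdx4e'
Chunk 2: stream[12..13]='6' size=0x6=6, data at stream[15..21]='9xz5qo' -> body[7..13], body so far='0iwdx4e9xz5qo'
Chunk 3: stream[23..24]='8' size=0x8=8, data at stream[26..34]='h8p3b47w' -> body[13..21], body so far='0iwdx4e9xz5qoh8p3b47w'
Chunk 4: stream[36..37]='4' size=0x4=4, data at stream[39..43]='14ra' -> body[21..25], body so far='0iwdx4e9xz5qoh8p3b47w14ra'
Chunk 5: stream[45..46]='0' size=0 (terminator). Final body='0iwdx4e9xz5qoh8p3b47w14ra' (25 bytes)

Answer: 7 6 8 4 0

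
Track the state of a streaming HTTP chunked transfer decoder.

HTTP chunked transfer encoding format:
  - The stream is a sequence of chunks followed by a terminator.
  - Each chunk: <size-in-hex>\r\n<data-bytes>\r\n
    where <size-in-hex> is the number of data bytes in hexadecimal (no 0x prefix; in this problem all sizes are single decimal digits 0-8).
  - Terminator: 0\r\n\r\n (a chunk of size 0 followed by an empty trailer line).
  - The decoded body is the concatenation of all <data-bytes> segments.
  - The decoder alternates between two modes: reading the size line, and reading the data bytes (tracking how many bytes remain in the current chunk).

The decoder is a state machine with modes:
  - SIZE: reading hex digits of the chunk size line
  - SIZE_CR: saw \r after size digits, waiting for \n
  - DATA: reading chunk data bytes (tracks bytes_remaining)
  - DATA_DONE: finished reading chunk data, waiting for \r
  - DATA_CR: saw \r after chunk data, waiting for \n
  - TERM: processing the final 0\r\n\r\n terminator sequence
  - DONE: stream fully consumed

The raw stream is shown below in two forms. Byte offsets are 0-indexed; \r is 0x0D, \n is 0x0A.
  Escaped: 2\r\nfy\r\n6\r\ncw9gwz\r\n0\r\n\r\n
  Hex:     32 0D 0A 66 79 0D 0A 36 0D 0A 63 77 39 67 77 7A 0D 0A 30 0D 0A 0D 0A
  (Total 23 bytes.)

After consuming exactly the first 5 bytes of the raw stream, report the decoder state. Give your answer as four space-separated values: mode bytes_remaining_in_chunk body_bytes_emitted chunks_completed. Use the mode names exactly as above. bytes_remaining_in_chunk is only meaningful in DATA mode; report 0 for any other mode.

Byte 0 = '2': mode=SIZE remaining=0 emitted=0 chunks_done=0
Byte 1 = 0x0D: mode=SIZE_CR remaining=0 emitted=0 chunks_done=0
Byte 2 = 0x0A: mode=DATA remaining=2 emitted=0 chunks_done=0
Byte 3 = 'f': mode=DATA remaining=1 emitted=1 chunks_done=0
Byte 4 = 'y': mode=DATA_DONE remaining=0 emitted=2 chunks_done=0

Answer: DATA_DONE 0 2 0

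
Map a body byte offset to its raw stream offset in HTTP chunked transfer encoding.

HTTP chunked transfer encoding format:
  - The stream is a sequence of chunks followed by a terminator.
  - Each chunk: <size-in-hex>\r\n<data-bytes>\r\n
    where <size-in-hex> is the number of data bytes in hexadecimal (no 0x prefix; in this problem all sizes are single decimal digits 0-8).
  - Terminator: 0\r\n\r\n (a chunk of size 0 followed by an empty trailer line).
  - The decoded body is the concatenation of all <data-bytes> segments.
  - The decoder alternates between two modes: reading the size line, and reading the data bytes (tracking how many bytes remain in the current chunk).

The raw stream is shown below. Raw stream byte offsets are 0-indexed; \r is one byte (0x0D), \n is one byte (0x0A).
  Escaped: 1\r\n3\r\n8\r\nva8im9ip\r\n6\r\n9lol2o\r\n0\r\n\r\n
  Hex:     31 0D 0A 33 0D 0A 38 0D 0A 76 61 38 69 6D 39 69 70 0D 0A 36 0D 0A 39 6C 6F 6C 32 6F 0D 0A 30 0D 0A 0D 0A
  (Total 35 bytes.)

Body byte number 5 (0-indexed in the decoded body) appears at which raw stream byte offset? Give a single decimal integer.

Chunk 1: stream[0..1]='1' size=0x1=1, data at stream[3..4]='3' -> body[0..1], body so far='3'
Chunk 2: stream[6..7]='8' size=0x8=8, data at stream[9..17]='va8im9ip' -> body[1..9], body so far='3va8im9ip'
Chunk 3: stream[19..20]='6' size=0x6=6, data at stream[22..28]='9lol2o' -> body[9..15], body so far='3va8im9ip9lol2o'
Chunk 4: stream[30..31]='0' size=0 (terminator). Final body='3va8im9ip9lol2o' (15 bytes)
Body byte 5 at stream offset 13

Answer: 13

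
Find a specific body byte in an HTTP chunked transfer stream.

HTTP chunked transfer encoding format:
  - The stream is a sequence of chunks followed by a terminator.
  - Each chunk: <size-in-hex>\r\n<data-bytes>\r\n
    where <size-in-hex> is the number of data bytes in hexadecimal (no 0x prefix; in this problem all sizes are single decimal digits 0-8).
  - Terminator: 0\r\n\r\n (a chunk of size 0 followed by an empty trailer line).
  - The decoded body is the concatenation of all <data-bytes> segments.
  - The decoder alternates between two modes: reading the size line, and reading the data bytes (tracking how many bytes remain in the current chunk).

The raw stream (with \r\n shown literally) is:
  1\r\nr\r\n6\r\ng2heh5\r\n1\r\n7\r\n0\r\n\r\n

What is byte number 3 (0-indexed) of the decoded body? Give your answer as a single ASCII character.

Chunk 1: stream[0..1]='1' size=0x1=1, data at stream[3..4]='r' -> body[0..1], body so far='r'
Chunk 2: stream[6..7]='6' size=0x6=6, data at stream[9..15]='g2heh5' -> body[1..7], body so far='rg2heh5'
Chunk 3: stream[17..18]='1' size=0x1=1, data at stream[20..21]='7' -> body[7..8], body so far='rg2heh57'
Chunk 4: stream[23..24]='0' size=0 (terminator). Final body='rg2heh57' (8 bytes)
Body byte 3 = 'h'

Answer: h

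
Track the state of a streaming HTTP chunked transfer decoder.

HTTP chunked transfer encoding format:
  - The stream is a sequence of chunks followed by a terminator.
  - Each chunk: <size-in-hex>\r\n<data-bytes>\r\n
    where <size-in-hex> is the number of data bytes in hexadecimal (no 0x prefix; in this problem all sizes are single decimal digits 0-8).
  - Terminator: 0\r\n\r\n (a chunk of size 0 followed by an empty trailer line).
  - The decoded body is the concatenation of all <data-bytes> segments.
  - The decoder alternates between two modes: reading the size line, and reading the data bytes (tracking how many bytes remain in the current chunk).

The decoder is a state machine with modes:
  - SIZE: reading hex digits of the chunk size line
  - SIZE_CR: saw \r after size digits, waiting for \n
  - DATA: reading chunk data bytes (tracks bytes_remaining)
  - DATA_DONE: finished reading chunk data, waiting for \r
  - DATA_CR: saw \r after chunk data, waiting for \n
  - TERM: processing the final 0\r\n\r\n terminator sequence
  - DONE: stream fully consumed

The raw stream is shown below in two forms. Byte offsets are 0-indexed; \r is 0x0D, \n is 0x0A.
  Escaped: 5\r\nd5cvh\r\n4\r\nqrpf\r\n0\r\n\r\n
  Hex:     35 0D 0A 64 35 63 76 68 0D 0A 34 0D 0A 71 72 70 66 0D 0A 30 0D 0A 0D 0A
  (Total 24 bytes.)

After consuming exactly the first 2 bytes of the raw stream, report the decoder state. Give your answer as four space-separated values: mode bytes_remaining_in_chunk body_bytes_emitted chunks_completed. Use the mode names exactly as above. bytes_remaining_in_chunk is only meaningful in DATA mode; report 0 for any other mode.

Answer: SIZE_CR 0 0 0

Derivation:
Byte 0 = '5': mode=SIZE remaining=0 emitted=0 chunks_done=0
Byte 1 = 0x0D: mode=SIZE_CR remaining=0 emitted=0 chunks_done=0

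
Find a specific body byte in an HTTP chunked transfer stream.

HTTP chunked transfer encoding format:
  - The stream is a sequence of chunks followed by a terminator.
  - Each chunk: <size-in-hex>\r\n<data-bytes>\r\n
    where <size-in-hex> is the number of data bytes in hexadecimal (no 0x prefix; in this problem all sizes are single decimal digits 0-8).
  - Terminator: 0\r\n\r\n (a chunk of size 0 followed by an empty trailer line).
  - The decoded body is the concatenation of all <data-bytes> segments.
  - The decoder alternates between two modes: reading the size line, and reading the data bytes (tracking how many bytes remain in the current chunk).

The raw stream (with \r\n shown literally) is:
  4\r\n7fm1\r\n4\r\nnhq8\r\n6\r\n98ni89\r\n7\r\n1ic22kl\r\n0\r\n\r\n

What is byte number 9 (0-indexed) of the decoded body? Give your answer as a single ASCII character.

Chunk 1: stream[0..1]='4' size=0x4=4, data at stream[3..7]='7fm1' -> body[0..4], body so far='7fm1'
Chunk 2: stream[9..10]='4' size=0x4=4, data at stream[12..16]='nhq8' -> body[4..8], body so far='7fm1nhq8'
Chunk 3: stream[18..19]='6' size=0x6=6, data at stream[21..27]='98ni89' -> body[8..14], body so far='7fm1nhq898ni89'
Chunk 4: stream[29..30]='7' size=0x7=7, data at stream[32..39]='1ic22kl' -> body[14..21], body so far='7fm1nhq898ni891ic22kl'
Chunk 5: stream[41..42]='0' size=0 (terminator). Final body='7fm1nhq898ni891ic22kl' (21 bytes)
Body byte 9 = '8'

Answer: 8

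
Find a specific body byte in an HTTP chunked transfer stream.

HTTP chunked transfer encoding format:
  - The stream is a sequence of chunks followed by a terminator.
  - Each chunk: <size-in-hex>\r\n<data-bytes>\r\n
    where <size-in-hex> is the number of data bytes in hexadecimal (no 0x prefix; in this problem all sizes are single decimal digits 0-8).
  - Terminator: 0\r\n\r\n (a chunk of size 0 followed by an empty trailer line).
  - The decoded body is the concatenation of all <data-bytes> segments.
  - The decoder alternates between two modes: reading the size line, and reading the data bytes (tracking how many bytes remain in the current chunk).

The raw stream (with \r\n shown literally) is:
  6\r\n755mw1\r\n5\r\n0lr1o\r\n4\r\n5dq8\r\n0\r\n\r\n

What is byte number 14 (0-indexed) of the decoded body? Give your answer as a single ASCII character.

Answer: 8

Derivation:
Chunk 1: stream[0..1]='6' size=0x6=6, data at stream[3..9]='755mw1' -> body[0..6], body so far='755mw1'
Chunk 2: stream[11..12]='5' size=0x5=5, data at stream[14..19]='0lr1o' -> body[6..11], body so far='755mw10lr1o'
Chunk 3: stream[21..22]='4' size=0x4=4, data at stream[24..28]='5dq8' -> body[11..15], body so far='755mw10lr1o5dq8'
Chunk 4: stream[30..31]='0' size=0 (terminator). Final body='755mw10lr1o5dq8' (15 bytes)
Body byte 14 = '8'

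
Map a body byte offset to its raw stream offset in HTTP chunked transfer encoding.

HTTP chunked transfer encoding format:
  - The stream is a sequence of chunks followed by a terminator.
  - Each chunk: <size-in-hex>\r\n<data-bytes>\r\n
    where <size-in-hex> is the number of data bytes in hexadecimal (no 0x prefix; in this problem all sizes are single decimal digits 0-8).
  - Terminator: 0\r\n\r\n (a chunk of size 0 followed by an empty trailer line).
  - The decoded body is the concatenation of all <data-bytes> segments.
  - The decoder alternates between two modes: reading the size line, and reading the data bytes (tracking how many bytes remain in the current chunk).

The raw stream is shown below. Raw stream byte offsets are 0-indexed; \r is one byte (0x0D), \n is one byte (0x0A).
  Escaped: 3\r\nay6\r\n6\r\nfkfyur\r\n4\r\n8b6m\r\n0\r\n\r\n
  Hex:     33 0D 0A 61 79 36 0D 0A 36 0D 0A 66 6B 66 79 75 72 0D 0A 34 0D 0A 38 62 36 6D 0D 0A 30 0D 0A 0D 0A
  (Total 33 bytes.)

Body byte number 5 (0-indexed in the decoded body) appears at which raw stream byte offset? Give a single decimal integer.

Answer: 13

Derivation:
Chunk 1: stream[0..1]='3' size=0x3=3, data at stream[3..6]='ay6' -> body[0..3], body so far='ay6'
Chunk 2: stream[8..9]='6' size=0x6=6, data at stream[11..17]='fkfyur' -> body[3..9], body so far='ay6fkfyur'
Chunk 3: stream[19..20]='4' size=0x4=4, data at stream[22..26]='8b6m' -> body[9..13], body so far='ay6fkfyur8b6m'
Chunk 4: stream[28..29]='0' size=0 (terminator). Final body='ay6fkfyur8b6m' (13 bytes)
Body byte 5 at stream offset 13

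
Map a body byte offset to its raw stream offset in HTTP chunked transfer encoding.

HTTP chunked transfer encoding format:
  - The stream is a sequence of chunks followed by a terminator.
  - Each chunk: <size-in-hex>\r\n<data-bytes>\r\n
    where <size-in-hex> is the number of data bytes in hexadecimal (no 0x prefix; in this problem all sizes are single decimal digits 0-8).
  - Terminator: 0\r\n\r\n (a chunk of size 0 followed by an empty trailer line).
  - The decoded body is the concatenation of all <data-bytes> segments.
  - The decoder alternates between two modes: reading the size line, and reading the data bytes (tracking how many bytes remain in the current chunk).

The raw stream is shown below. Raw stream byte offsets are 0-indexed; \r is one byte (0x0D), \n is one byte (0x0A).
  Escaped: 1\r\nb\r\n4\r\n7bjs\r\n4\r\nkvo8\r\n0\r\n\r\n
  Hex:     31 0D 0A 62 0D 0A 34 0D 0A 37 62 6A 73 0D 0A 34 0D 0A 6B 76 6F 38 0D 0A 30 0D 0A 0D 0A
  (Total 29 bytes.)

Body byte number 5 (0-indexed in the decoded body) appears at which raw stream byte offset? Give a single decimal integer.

Chunk 1: stream[0..1]='1' size=0x1=1, data at stream[3..4]='b' -> body[0..1], body so far='b'
Chunk 2: stream[6..7]='4' size=0x4=4, data at stream[9..13]='7bjs' -> body[1..5], body so far='b7bjs'
Chunk 3: stream[15..16]='4' size=0x4=4, data at stream[18..22]='kvo8' -> body[5..9], body so far='b7bjskvo8'
Chunk 4: stream[24..25]='0' size=0 (terminator). Final body='b7bjskvo8' (9 bytes)
Body byte 5 at stream offset 18

Answer: 18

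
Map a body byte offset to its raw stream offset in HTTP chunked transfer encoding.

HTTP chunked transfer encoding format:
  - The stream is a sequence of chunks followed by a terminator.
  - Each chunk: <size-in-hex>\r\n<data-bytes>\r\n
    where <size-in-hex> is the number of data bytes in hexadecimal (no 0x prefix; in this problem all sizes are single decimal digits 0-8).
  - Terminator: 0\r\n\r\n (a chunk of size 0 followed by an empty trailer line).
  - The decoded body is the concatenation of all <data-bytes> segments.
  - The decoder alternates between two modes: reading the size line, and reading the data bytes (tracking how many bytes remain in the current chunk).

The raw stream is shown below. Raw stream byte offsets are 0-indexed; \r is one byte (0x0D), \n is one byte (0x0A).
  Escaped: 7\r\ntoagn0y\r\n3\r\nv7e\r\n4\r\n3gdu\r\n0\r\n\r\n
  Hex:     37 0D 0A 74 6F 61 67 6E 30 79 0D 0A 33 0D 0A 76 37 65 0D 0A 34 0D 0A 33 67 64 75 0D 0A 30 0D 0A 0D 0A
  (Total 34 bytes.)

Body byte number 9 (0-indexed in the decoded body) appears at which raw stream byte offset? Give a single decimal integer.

Chunk 1: stream[0..1]='7' size=0x7=7, data at stream[3..10]='toagn0y' -> body[0..7], body so far='toagn0y'
Chunk 2: stream[12..13]='3' size=0x3=3, data at stream[15..18]='v7e' -> body[7..10], body so far='toagn0yv7e'
Chunk 3: stream[20..21]='4' size=0x4=4, data at stream[23..27]='3gdu' -> body[10..14], body so far='toagn0yv7e3gdu'
Chunk 4: stream[29..30]='0' size=0 (terminator). Final body='toagn0yv7e3gdu' (14 bytes)
Body byte 9 at stream offset 17

Answer: 17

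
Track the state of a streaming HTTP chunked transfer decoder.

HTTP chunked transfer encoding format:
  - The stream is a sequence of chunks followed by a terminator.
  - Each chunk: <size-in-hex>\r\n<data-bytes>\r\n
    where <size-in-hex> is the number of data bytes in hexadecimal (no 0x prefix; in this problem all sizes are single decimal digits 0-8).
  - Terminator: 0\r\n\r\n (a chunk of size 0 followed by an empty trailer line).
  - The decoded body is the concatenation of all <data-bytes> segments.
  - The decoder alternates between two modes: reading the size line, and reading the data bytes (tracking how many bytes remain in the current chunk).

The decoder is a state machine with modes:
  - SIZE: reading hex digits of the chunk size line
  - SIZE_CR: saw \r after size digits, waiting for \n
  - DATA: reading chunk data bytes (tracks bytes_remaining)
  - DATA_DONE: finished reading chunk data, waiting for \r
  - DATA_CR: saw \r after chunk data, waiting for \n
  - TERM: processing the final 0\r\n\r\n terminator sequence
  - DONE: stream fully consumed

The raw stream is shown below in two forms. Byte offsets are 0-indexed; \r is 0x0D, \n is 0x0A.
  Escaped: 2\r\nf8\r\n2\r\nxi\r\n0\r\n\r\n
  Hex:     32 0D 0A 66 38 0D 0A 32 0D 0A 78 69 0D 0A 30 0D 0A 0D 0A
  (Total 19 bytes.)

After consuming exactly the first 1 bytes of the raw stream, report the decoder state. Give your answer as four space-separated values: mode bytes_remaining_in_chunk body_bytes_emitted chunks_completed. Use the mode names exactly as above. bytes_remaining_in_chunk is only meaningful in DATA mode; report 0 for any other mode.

Answer: SIZE 0 0 0

Derivation:
Byte 0 = '2': mode=SIZE remaining=0 emitted=0 chunks_done=0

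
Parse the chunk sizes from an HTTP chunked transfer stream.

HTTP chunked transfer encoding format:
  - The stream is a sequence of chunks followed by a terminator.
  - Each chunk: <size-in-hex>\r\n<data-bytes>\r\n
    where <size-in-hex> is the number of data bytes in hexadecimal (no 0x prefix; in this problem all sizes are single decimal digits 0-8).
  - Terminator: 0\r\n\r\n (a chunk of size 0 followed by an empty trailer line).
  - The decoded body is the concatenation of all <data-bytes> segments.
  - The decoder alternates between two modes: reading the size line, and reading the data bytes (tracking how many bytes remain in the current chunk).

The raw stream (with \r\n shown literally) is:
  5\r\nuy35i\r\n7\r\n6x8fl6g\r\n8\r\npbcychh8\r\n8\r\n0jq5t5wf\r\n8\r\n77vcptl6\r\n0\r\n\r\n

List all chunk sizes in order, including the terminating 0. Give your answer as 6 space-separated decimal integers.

Answer: 5 7 8 8 8 0

Derivation:
Chunk 1: stream[0..1]='5' size=0x5=5, data at stream[3..8]='uy35i' -> body[0..5], body so far='uy35i'
Chunk 2: stream[10..11]='7' size=0x7=7, data at stream[13..20]='6x8fl6g' -> body[5..12], body so far='uy35i6x8fl6g'
Chunk 3: stream[22..23]='8' size=0x8=8, data at stream[25..33]='pbcychh8' -> body[12..20], body so far='uy35i6x8fl6gpbcychh8'
Chunk 4: stream[35..36]='8' size=0x8=8, data at stream[38..46]='0jq5t5wf' -> body[20..28], body so far='uy35i6x8fl6gpbcychh80jq5t5wf'
Chunk 5: stream[48..49]='8' size=0x8=8, data at stream[51..59]='77vcptl6' -> body[28..36], body so far='uy35i6x8fl6gpbcychh80jq5t5wf77vcptl6'
Chunk 6: stream[61..62]='0' size=0 (terminator). Final body='uy35i6x8fl6gpbcychh80jq5t5wf77vcptl6' (36 bytes)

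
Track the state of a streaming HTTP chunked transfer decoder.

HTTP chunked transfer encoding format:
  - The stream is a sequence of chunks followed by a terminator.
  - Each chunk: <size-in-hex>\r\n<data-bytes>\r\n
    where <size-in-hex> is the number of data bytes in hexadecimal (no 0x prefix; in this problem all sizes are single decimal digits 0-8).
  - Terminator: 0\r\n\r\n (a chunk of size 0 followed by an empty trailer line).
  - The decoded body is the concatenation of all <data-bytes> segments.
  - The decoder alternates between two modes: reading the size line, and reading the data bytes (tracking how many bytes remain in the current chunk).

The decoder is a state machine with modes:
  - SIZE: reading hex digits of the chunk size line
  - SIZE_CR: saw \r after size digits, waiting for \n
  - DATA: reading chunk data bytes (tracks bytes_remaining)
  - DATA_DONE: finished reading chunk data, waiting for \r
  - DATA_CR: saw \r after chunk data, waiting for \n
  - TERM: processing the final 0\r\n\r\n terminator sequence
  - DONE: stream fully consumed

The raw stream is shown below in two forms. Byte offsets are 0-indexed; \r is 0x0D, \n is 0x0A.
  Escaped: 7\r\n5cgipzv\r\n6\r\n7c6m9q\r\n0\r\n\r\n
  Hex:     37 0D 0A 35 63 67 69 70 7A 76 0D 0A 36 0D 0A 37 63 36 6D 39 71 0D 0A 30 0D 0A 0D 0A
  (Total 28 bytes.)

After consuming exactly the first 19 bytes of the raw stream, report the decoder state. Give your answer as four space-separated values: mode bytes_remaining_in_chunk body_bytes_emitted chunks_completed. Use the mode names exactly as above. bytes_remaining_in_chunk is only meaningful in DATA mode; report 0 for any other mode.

Byte 0 = '7': mode=SIZE remaining=0 emitted=0 chunks_done=0
Byte 1 = 0x0D: mode=SIZE_CR remaining=0 emitted=0 chunks_done=0
Byte 2 = 0x0A: mode=DATA remaining=7 emitted=0 chunks_done=0
Byte 3 = '5': mode=DATA remaining=6 emitted=1 chunks_done=0
Byte 4 = 'c': mode=DATA remaining=5 emitted=2 chunks_done=0
Byte 5 = 'g': mode=DATA remaining=4 emitted=3 chunks_done=0
Byte 6 = 'i': mode=DATA remaining=3 emitted=4 chunks_done=0
Byte 7 = 'p': mode=DATA remaining=2 emitted=5 chunks_done=0
Byte 8 = 'z': mode=DATA remaining=1 emitted=6 chunks_done=0
Byte 9 = 'v': mode=DATA_DONE remaining=0 emitted=7 chunks_done=0
Byte 10 = 0x0D: mode=DATA_CR remaining=0 emitted=7 chunks_done=0
Byte 11 = 0x0A: mode=SIZE remaining=0 emitted=7 chunks_done=1
Byte 12 = '6': mode=SIZE remaining=0 emitted=7 chunks_done=1
Byte 13 = 0x0D: mode=SIZE_CR remaining=0 emitted=7 chunks_done=1
Byte 14 = 0x0A: mode=DATA remaining=6 emitted=7 chunks_done=1
Byte 15 = '7': mode=DATA remaining=5 emitted=8 chunks_done=1
Byte 16 = 'c': mode=DATA remaining=4 emitted=9 chunks_done=1
Byte 17 = '6': mode=DATA remaining=3 emitted=10 chunks_done=1
Byte 18 = 'm': mode=DATA remaining=2 emitted=11 chunks_done=1

Answer: DATA 2 11 1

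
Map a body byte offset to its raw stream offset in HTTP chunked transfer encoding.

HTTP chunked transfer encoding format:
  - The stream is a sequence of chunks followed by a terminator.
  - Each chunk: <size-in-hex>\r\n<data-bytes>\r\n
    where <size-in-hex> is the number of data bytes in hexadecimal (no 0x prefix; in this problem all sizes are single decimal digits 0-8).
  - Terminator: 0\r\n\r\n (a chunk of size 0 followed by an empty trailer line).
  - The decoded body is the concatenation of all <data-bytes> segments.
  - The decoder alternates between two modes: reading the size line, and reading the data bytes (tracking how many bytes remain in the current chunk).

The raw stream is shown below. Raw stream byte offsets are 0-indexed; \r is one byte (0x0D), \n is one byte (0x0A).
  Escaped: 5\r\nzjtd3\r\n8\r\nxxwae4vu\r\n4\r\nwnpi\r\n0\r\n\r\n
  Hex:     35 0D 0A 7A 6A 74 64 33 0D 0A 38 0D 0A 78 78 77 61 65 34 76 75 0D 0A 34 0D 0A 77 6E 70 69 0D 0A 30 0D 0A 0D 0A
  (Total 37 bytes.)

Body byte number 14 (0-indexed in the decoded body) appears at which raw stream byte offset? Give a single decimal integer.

Chunk 1: stream[0..1]='5' size=0x5=5, data at stream[3..8]='zjtd3' -> body[0..5], body so far='zjtd3'
Chunk 2: stream[10..11]='8' size=0x8=8, data at stream[13..21]='xxwae4vu' -> body[5..13], body so far='zjtd3xxwae4vu'
Chunk 3: stream[23..24]='4' size=0x4=4, data at stream[26..30]='wnpi' -> body[13..17], body so far='zjtd3xxwae4vuwnpi'
Chunk 4: stream[32..33]='0' size=0 (terminator). Final body='zjtd3xxwae4vuwnpi' (17 bytes)
Body byte 14 at stream offset 27

Answer: 27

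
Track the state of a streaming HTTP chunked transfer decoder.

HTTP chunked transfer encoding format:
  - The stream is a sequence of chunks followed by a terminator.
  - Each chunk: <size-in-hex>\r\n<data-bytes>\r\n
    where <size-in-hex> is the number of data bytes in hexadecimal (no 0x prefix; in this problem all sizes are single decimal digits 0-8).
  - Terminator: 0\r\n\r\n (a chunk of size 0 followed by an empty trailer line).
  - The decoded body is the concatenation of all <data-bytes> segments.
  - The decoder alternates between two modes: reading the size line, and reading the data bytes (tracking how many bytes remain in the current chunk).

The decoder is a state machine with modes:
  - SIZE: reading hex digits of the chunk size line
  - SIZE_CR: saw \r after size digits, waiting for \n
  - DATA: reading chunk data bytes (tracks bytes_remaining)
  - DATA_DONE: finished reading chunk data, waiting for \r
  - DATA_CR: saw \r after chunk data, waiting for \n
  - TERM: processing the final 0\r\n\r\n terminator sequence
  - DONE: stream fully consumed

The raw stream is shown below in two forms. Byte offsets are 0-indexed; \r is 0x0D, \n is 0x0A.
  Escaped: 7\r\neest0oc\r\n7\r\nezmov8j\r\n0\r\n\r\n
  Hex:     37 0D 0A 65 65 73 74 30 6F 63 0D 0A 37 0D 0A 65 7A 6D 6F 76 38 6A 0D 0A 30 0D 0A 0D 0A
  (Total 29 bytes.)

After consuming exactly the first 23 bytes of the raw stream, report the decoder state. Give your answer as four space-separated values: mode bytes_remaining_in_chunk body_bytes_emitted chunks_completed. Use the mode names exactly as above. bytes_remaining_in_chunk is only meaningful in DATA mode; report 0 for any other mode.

Byte 0 = '7': mode=SIZE remaining=0 emitted=0 chunks_done=0
Byte 1 = 0x0D: mode=SIZE_CR remaining=0 emitted=0 chunks_done=0
Byte 2 = 0x0A: mode=DATA remaining=7 emitted=0 chunks_done=0
Byte 3 = 'e': mode=DATA remaining=6 emitted=1 chunks_done=0
Byte 4 = 'e': mode=DATA remaining=5 emitted=2 chunks_done=0
Byte 5 = 's': mode=DATA remaining=4 emitted=3 chunks_done=0
Byte 6 = 't': mode=DATA remaining=3 emitted=4 chunks_done=0
Byte 7 = '0': mode=DATA remaining=2 emitted=5 chunks_done=0
Byte 8 = 'o': mode=DATA remaining=1 emitted=6 chunks_done=0
Byte 9 = 'c': mode=DATA_DONE remaining=0 emitted=7 chunks_done=0
Byte 10 = 0x0D: mode=DATA_CR remaining=0 emitted=7 chunks_done=0
Byte 11 = 0x0A: mode=SIZE remaining=0 emitted=7 chunks_done=1
Byte 12 = '7': mode=SIZE remaining=0 emitted=7 chunks_done=1
Byte 13 = 0x0D: mode=SIZE_CR remaining=0 emitted=7 chunks_done=1
Byte 14 = 0x0A: mode=DATA remaining=7 emitted=7 chunks_done=1
Byte 15 = 'e': mode=DATA remaining=6 emitted=8 chunks_done=1
Byte 16 = 'z': mode=DATA remaining=5 emitted=9 chunks_done=1
Byte 17 = 'm': mode=DATA remaining=4 emitted=10 chunks_done=1
Byte 18 = 'o': mode=DATA remaining=3 emitted=11 chunks_done=1
Byte 19 = 'v': mode=DATA remaining=2 emitted=12 chunks_done=1
Byte 20 = '8': mode=DATA remaining=1 emitted=13 chunks_done=1
Byte 21 = 'j': mode=DATA_DONE remaining=0 emitted=14 chunks_done=1
Byte 22 = 0x0D: mode=DATA_CR remaining=0 emitted=14 chunks_done=1

Answer: DATA_CR 0 14 1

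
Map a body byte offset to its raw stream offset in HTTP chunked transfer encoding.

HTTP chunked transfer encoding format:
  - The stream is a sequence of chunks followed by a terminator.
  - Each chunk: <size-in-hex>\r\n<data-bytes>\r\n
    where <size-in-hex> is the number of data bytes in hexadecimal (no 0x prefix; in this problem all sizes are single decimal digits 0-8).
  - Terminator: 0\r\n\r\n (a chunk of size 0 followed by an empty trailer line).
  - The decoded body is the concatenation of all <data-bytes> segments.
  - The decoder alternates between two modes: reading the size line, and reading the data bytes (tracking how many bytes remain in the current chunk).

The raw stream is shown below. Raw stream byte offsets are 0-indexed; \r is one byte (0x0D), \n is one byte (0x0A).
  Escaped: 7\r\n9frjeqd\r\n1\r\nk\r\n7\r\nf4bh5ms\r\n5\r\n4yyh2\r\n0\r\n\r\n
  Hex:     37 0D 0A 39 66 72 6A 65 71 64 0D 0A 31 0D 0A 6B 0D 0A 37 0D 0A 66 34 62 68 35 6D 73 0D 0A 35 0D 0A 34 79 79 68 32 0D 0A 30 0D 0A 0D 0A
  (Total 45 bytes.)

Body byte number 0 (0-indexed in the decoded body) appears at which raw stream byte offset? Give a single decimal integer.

Answer: 3

Derivation:
Chunk 1: stream[0..1]='7' size=0x7=7, data at stream[3..10]='9frjeqd' -> body[0..7], body so far='9frjeqd'
Chunk 2: stream[12..13]='1' size=0x1=1, data at stream[15..16]='k' -> body[7..8], body so far='9frjeqdk'
Chunk 3: stream[18..19]='7' size=0x7=7, data at stream[21..28]='f4bh5ms' -> body[8..15], body so far='9frjeqdkf4bh5ms'
Chunk 4: stream[30..31]='5' size=0x5=5, data at stream[33..38]='4yyh2' -> body[15..20], body so far='9frjeqdkf4bh5ms4yyh2'
Chunk 5: stream[40..41]='0' size=0 (terminator). Final body='9frjeqdkf4bh5ms4yyh2' (20 bytes)
Body byte 0 at stream offset 3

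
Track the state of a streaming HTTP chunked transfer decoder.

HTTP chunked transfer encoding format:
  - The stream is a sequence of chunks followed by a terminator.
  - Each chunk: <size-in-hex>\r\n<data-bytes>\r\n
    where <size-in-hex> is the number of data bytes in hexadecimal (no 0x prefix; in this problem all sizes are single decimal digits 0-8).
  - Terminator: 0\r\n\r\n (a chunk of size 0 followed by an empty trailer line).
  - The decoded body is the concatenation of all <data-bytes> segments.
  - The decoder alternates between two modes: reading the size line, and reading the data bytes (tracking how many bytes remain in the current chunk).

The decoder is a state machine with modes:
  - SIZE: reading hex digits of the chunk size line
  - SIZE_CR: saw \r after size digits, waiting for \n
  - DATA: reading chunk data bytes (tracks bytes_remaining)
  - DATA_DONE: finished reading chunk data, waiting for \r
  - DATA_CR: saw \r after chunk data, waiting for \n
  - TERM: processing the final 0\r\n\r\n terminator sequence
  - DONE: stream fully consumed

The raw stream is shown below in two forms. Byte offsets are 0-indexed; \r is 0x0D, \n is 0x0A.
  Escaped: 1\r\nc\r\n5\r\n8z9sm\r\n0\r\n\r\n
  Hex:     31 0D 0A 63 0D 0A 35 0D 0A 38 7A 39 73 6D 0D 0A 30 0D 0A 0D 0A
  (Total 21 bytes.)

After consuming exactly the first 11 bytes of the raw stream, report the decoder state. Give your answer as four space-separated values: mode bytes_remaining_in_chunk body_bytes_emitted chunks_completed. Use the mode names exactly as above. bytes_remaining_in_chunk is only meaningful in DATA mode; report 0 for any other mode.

Byte 0 = '1': mode=SIZE remaining=0 emitted=0 chunks_done=0
Byte 1 = 0x0D: mode=SIZE_CR remaining=0 emitted=0 chunks_done=0
Byte 2 = 0x0A: mode=DATA remaining=1 emitted=0 chunks_done=0
Byte 3 = 'c': mode=DATA_DONE remaining=0 emitted=1 chunks_done=0
Byte 4 = 0x0D: mode=DATA_CR remaining=0 emitted=1 chunks_done=0
Byte 5 = 0x0A: mode=SIZE remaining=0 emitted=1 chunks_done=1
Byte 6 = '5': mode=SIZE remaining=0 emitted=1 chunks_done=1
Byte 7 = 0x0D: mode=SIZE_CR remaining=0 emitted=1 chunks_done=1
Byte 8 = 0x0A: mode=DATA remaining=5 emitted=1 chunks_done=1
Byte 9 = '8': mode=DATA remaining=4 emitted=2 chunks_done=1
Byte 10 = 'z': mode=DATA remaining=3 emitted=3 chunks_done=1

Answer: DATA 3 3 1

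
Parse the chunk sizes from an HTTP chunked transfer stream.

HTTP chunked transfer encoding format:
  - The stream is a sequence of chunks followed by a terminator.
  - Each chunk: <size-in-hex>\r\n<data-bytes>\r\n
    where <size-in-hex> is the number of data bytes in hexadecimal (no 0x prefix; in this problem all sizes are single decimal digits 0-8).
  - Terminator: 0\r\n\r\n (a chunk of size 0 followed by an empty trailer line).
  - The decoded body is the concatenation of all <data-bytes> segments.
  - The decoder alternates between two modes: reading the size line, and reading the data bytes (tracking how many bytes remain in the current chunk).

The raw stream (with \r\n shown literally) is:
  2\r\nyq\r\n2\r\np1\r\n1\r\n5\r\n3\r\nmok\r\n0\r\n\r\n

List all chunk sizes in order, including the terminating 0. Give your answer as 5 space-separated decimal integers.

Answer: 2 2 1 3 0

Derivation:
Chunk 1: stream[0..1]='2' size=0x2=2, data at stream[3..5]='yq' -> body[0..2], body so far='yq'
Chunk 2: stream[7..8]='2' size=0x2=2, data at stream[10..12]='p1' -> body[2..4], body so far='yqp1'
Chunk 3: stream[14..15]='1' size=0x1=1, data at stream[17..18]='5' -> body[4..5], body so far='yqp15'
Chunk 4: stream[20..21]='3' size=0x3=3, data at stream[23..26]='mok' -> body[5..8], body so far='yqp15mok'
Chunk 5: stream[28..29]='0' size=0 (terminator). Final body='yqp15mok' (8 bytes)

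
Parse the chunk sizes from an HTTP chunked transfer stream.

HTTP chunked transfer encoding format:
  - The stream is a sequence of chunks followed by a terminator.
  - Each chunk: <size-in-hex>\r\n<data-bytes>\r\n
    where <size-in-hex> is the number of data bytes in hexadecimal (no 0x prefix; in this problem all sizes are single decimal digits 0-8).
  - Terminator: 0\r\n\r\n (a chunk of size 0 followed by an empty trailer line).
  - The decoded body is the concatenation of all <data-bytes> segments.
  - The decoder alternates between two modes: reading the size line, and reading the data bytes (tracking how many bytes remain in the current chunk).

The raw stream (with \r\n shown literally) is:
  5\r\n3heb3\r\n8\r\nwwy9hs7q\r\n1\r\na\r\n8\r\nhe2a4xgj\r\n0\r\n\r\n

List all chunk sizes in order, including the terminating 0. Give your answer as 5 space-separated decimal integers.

Chunk 1: stream[0..1]='5' size=0x5=5, data at stream[3..8]='3heb3' -> body[0..5], body so far='3heb3'
Chunk 2: stream[10..11]='8' size=0x8=8, data at stream[13..21]='wwy9hs7q' -> body[5..13], body so far='3heb3wwy9hs7q'
Chunk 3: stream[23..24]='1' size=0x1=1, data at stream[26..27]='a' -> body[13..14], body so far='3heb3wwy9hs7qa'
Chunk 4: stream[29..30]='8' size=0x8=8, data at stream[32..40]='he2a4xgj' -> body[14..22], body so far='3heb3wwy9hs7qahe2a4xgj'
Chunk 5: stream[42..43]='0' size=0 (terminator). Final body='3heb3wwy9hs7qahe2a4xgj' (22 bytes)

Answer: 5 8 1 8 0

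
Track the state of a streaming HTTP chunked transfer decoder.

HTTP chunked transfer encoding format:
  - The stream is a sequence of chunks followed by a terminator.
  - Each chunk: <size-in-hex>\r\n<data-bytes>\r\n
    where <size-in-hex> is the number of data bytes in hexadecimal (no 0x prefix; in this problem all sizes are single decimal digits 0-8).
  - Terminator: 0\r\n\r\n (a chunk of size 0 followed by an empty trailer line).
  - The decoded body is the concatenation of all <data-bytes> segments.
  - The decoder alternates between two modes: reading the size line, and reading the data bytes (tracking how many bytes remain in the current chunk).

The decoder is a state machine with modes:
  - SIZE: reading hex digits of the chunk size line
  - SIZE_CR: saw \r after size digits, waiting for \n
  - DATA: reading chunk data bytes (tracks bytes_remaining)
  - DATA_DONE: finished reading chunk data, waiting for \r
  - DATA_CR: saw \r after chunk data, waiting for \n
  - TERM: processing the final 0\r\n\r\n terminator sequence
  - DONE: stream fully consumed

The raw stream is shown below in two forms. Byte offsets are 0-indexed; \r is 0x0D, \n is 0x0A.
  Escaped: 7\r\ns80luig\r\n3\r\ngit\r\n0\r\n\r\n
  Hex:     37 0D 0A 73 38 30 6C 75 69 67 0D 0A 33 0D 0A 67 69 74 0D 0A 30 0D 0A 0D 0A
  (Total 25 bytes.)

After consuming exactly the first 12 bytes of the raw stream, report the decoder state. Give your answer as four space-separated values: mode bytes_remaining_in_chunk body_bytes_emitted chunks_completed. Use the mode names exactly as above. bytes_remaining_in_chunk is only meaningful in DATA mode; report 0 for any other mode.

Byte 0 = '7': mode=SIZE remaining=0 emitted=0 chunks_done=0
Byte 1 = 0x0D: mode=SIZE_CR remaining=0 emitted=0 chunks_done=0
Byte 2 = 0x0A: mode=DATA remaining=7 emitted=0 chunks_done=0
Byte 3 = 's': mode=DATA remaining=6 emitted=1 chunks_done=0
Byte 4 = '8': mode=DATA remaining=5 emitted=2 chunks_done=0
Byte 5 = '0': mode=DATA remaining=4 emitted=3 chunks_done=0
Byte 6 = 'l': mode=DATA remaining=3 emitted=4 chunks_done=0
Byte 7 = 'u': mode=DATA remaining=2 emitted=5 chunks_done=0
Byte 8 = 'i': mode=DATA remaining=1 emitted=6 chunks_done=0
Byte 9 = 'g': mode=DATA_DONE remaining=0 emitted=7 chunks_done=0
Byte 10 = 0x0D: mode=DATA_CR remaining=0 emitted=7 chunks_done=0
Byte 11 = 0x0A: mode=SIZE remaining=0 emitted=7 chunks_done=1

Answer: SIZE 0 7 1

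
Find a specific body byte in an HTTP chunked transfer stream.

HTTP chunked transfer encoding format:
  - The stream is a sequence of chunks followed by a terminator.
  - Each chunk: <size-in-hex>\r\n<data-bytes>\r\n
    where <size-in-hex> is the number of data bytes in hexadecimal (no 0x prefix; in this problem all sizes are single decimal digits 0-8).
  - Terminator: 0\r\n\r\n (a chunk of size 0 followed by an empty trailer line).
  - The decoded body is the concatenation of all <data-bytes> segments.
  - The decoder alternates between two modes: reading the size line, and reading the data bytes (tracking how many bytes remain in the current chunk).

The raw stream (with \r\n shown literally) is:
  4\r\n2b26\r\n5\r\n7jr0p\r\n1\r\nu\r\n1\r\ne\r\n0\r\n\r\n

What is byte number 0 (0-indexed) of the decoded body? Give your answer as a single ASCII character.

Answer: 2

Derivation:
Chunk 1: stream[0..1]='4' size=0x4=4, data at stream[3..7]='2b26' -> body[0..4], body so far='2b26'
Chunk 2: stream[9..10]='5' size=0x5=5, data at stream[12..17]='7jr0p' -> body[4..9], body so far='2b267jr0p'
Chunk 3: stream[19..20]='1' size=0x1=1, data at stream[22..23]='u' -> body[9..10], body so far='2b267jr0pu'
Chunk 4: stream[25..26]='1' size=0x1=1, data at stream[28..29]='e' -> body[10..11], body so far='2b267jr0pue'
Chunk 5: stream[31..32]='0' size=0 (terminator). Final body='2b267jr0pue' (11 bytes)
Body byte 0 = '2'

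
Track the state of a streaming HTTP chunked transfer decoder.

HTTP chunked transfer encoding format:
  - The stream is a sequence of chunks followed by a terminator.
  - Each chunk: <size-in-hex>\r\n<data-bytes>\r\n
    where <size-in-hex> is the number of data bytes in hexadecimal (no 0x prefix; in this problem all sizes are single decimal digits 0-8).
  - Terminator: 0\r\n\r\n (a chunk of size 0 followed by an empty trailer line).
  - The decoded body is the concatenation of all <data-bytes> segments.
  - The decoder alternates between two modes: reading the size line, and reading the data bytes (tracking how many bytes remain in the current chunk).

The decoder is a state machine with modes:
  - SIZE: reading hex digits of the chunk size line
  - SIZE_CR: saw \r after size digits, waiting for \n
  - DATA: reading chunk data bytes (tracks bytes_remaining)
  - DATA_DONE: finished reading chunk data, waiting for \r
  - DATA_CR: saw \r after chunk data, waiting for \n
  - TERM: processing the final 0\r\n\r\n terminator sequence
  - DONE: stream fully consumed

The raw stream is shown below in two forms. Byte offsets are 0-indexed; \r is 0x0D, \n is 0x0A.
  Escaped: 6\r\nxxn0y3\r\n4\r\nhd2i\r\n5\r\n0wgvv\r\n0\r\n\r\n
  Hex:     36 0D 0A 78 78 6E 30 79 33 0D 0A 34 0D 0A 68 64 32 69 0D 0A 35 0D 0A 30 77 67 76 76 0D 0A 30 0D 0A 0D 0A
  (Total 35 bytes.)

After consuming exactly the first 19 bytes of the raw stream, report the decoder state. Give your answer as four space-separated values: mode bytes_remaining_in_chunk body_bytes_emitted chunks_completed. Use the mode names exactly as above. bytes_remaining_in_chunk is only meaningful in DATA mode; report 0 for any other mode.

Answer: DATA_CR 0 10 1

Derivation:
Byte 0 = '6': mode=SIZE remaining=0 emitted=0 chunks_done=0
Byte 1 = 0x0D: mode=SIZE_CR remaining=0 emitted=0 chunks_done=0
Byte 2 = 0x0A: mode=DATA remaining=6 emitted=0 chunks_done=0
Byte 3 = 'x': mode=DATA remaining=5 emitted=1 chunks_done=0
Byte 4 = 'x': mode=DATA remaining=4 emitted=2 chunks_done=0
Byte 5 = 'n': mode=DATA remaining=3 emitted=3 chunks_done=0
Byte 6 = '0': mode=DATA remaining=2 emitted=4 chunks_done=0
Byte 7 = 'y': mode=DATA remaining=1 emitted=5 chunks_done=0
Byte 8 = '3': mode=DATA_DONE remaining=0 emitted=6 chunks_done=0
Byte 9 = 0x0D: mode=DATA_CR remaining=0 emitted=6 chunks_done=0
Byte 10 = 0x0A: mode=SIZE remaining=0 emitted=6 chunks_done=1
Byte 11 = '4': mode=SIZE remaining=0 emitted=6 chunks_done=1
Byte 12 = 0x0D: mode=SIZE_CR remaining=0 emitted=6 chunks_done=1
Byte 13 = 0x0A: mode=DATA remaining=4 emitted=6 chunks_done=1
Byte 14 = 'h': mode=DATA remaining=3 emitted=7 chunks_done=1
Byte 15 = 'd': mode=DATA remaining=2 emitted=8 chunks_done=1
Byte 16 = '2': mode=DATA remaining=1 emitted=9 chunks_done=1
Byte 17 = 'i': mode=DATA_DONE remaining=0 emitted=10 chunks_done=1
Byte 18 = 0x0D: mode=DATA_CR remaining=0 emitted=10 chunks_done=1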